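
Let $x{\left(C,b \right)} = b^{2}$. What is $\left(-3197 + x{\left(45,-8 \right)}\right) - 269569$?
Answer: $-272702$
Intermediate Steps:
$\left(-3197 + x{\left(45,-8 \right)}\right) - 269569 = \left(-3197 + \left(-8\right)^{2}\right) - 269569 = \left(-3197 + 64\right) - 269569 = -3133 - 269569 = -272702$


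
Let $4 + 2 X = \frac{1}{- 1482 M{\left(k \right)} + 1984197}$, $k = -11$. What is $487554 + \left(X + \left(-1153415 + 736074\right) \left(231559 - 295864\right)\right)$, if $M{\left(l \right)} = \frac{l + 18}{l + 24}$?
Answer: $\frac{106459340214306487}{3966798} \approx 2.6838 \cdot 10^{10}$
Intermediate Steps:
$M{\left(l \right)} = \frac{18 + l}{24 + l}$
$X = - \frac{7933595}{3966798}$ ($X = -2 + \frac{1}{2 \left(- 1482 \frac{18 - 11}{24 - 11} + 1984197\right)} = -2 + \frac{1}{2 \left(- 1482 \cdot \frac{1}{13} \cdot 7 + 1984197\right)} = -2 + \frac{1}{2 \left(\left(-1482\right) \frac{7}{13} + 1984197\right)} = -2 + \frac{1}{2 \left(-798 + 1984197\right)} = -2 + \frac{1}{2 \cdot 1983399} = -2 + \frac{1}{2} \cdot \frac{1}{1983399} = -2 + \frac{1}{3966798} = - \frac{7933595}{3966798} \approx -2.0$)
$487554 + \left(X + \left(-1153415 + 736074\right) \left(231559 - 295864\right)\right) = 487554 - \left(\frac{7933595}{3966798} - \left(-1153415 + 736074\right) \left(231559 - 295864\right)\right) = 487554 - - \frac{106457406186074395}{3966798} = 487554 + \left(- \frac{7933595}{3966798} + 26837113005\right) = 487554 + \frac{106457406186074395}{3966798} = \frac{106459340214306487}{3966798}$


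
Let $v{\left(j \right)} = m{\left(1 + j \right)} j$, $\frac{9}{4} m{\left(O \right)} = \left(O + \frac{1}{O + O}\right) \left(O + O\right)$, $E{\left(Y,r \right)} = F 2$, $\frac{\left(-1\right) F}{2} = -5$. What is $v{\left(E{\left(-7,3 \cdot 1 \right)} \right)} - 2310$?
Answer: $\frac{49850}{9} \approx 5538.9$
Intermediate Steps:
$F = 10$ ($F = \left(-2\right) \left(-5\right) = 10$)
$E{\left(Y,r \right)} = 20$ ($E{\left(Y,r \right)} = 10 \cdot 2 = 20$)
$m{\left(O \right)} = \frac{8 O \left(O + \frac{1}{2 O}\right)}{9}$ ($m{\left(O \right)} = \frac{4 \left(O + \frac{1}{O + O}\right) \left(O + O\right)}{9} = \frac{4 \left(O + \frac{1}{2 O}\right) 2 O}{9} = \frac{4 \cdot 2 O \left(O + \frac{1}{2 O}\right)}{9} = \frac{8 O \left(O + \frac{1}{2 O}\right)}{9}$)
$v{\left(j \right)} = j \left(\frac{4}{9} + \frac{8 \left(1 + j\right)^{2}}{9}\right)$ ($v{\left(j \right)} = \left(\frac{4}{9} + \frac{8 \left(1 + j\right)^{2}}{9}\right) j = j \left(\frac{4}{9} + \frac{8 \left(1 + j\right)^{2}}{9}\right)$)
$v{\left(E{\left(-7,3 \cdot 1 \right)} \right)} - 2310 = \frac{4}{9} \cdot 20 \left(1 + 2 \left(1 + 20\right)^{2}\right) - 2310 = \frac{4}{9} \cdot 20 \left(1 + 2 \cdot 21^{2}\right) - 2310 = \frac{4}{9} \cdot 20 \left(1 + 2 \cdot 441\right) - 2310 = \frac{4}{9} \cdot 20 \left(1 + 882\right) - 2310 = \frac{4}{9} \cdot 20 \cdot 883 - 2310 = \frac{70640}{9} - 2310 = \frac{49850}{9}$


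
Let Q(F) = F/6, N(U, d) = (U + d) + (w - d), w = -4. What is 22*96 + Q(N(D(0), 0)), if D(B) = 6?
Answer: 6337/3 ≈ 2112.3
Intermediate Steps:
N(U, d) = -4 + U (N(U, d) = (U + d) + (-4 - d) = -4 + U)
Q(F) = F/6 (Q(F) = F*(⅙) = F/6)
22*96 + Q(N(D(0), 0)) = 22*96 + (-4 + 6)/6 = 2112 + (⅙)*2 = 2112 + ⅓ = 6337/3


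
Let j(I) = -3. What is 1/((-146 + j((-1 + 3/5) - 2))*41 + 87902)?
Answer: 1/81793 ≈ 1.2226e-5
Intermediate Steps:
1/((-146 + j((-1 + 3/5) - 2))*41 + 87902) = 1/((-146 - 3)*41 + 87902) = 1/(-149*41 + 87902) = 1/(-6109 + 87902) = 1/81793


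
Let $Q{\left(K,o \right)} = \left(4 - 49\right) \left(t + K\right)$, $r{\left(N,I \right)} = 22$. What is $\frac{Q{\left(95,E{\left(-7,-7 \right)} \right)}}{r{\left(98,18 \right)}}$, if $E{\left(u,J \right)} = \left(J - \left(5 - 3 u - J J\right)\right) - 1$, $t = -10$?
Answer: $- \frac{3825}{22} \approx -173.86$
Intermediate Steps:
$E{\left(u,J \right)} = -6 + J + J^{2} + 3 u$ ($E{\left(u,J \right)} = \left(J - \left(5 - J^{2} - 3 u\right)\right) - 1 = \left(J + \left(-5 + J^{2} + 3 u\right)\right) - 1 = \left(-5 + J + J^{2} + 3 u\right) - 1 = -6 + J + J^{2} + 3 u$)
$Q{\left(K,o \right)} = 450 - 45 K$ ($Q{\left(K,o \right)} = \left(4 - 49\right) \left(-10 + K\right) = - 45 \left(-10 + K\right) = 450 - 45 K$)
$\frac{Q{\left(95,E{\left(-7,-7 \right)} \right)}}{r{\left(98,18 \right)}} = \frac{450 - 4275}{22} = \left(450 - 4275\right) \frac{1}{22} = \left(-3825\right) \frac{1}{22} = - \frac{3825}{22}$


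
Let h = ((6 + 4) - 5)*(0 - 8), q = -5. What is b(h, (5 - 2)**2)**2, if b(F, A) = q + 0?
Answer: 25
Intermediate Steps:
h = -40 (h = (10 - 5)*(-8) = 5*(-8) = -40)
b(F, A) = -5 (b(F, A) = -5 + 0 = -5)
b(h, (5 - 2)**2)**2 = (-5)**2 = 25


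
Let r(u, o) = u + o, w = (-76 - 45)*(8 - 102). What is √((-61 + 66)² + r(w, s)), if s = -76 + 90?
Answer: √11413 ≈ 106.83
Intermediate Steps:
w = 11374 (w = -121*(-94) = 11374)
s = 14
r(u, o) = o + u
√((-61 + 66)² + r(w, s)) = √((-61 + 66)² + (14 + 11374)) = √(5² + 11388) = √(25 + 11388) = √11413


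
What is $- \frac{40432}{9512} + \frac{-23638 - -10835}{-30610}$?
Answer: $- \frac{139480173}{36395290} \approx -3.8324$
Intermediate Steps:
$- \frac{40432}{9512} + \frac{-23638 - -10835}{-30610} = \left(-40432\right) \frac{1}{9512} + \left(-23638 + 10835\right) \left(- \frac{1}{30610}\right) = - \frac{5054}{1189} - - \frac{12803}{30610} = - \frac{5054}{1189} + \frac{12803}{30610} = - \frac{139480173}{36395290}$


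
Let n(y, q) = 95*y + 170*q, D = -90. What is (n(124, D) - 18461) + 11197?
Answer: -10784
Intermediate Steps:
(n(124, D) - 18461) + 11197 = ((95*124 + 170*(-90)) - 18461) + 11197 = ((11780 - 15300) - 18461) + 11197 = (-3520 - 18461) + 11197 = -21981 + 11197 = -10784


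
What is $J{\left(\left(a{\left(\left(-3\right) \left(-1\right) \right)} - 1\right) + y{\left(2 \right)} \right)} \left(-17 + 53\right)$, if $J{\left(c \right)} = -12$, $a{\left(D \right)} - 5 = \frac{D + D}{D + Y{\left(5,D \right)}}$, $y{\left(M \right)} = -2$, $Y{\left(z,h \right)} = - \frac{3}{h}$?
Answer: $-432$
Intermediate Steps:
$a{\left(D \right)} = 5 + \frac{2 D}{D - \frac{3}{D}}$ ($a{\left(D \right)} = 5 + \frac{D + D}{D - \frac{3}{D}} = 5 + \frac{2 D}{D - \frac{3}{D}}$)
$J{\left(\left(a{\left(\left(-3\right) \left(-1\right) \right)} - 1\right) + y{\left(2 \right)} \right)} \left(-17 + 53\right) = - 12 \left(-17 + 53\right) = \left(-12\right) 36 = -432$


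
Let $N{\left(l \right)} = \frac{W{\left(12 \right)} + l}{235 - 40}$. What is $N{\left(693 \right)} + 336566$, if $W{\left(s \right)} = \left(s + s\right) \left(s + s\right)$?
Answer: $\frac{21877213}{65} \approx 3.3657 \cdot 10^{5}$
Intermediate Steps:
$W{\left(s \right)} = 4 s^{2}$ ($W{\left(s \right)} = 2 s 2 s = 4 s^{2}$)
$N{\left(l \right)} = \frac{192}{65} + \frac{l}{195}$ ($N{\left(l \right)} = \frac{4 \cdot 12^{2} + l}{235 - 40} = \frac{4 \cdot 144 + l}{195} = \left(576 + l\right) \frac{1}{195} = \frac{192}{65} + \frac{l}{195}$)
$N{\left(693 \right)} + 336566 = \left(\frac{192}{65} + \frac{1}{195} \cdot 693\right) + 336566 = \left(\frac{192}{65} + \frac{231}{65}\right) + 336566 = \frac{423}{65} + 336566 = \frac{21877213}{65}$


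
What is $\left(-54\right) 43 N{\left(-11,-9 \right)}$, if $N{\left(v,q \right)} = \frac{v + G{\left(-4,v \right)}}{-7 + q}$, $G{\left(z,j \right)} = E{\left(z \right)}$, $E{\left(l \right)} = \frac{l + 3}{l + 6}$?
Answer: $- \frac{26703}{16} \approx -1668.9$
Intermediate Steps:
$E{\left(l \right)} = \frac{3 + l}{6 + l}$
$G{\left(z,j \right)} = \frac{3 + z}{6 + z}$
$N{\left(v,q \right)} = \frac{- \frac{1}{2} + v}{-7 + q}$ ($N{\left(v,q \right)} = \frac{v + \frac{3 - 4}{6 - 4}}{-7 + q} = \frac{v + \frac{1}{2} \left(-1\right)}{-7 + q} = \frac{v - \frac{1}{2}}{-7 + q} = \frac{- \frac{1}{2} + v}{-7 + q}$)
$\left(-54\right) 43 N{\left(-11,-9 \right)} = \left(-54\right) 43 \frac{- \frac{1}{2} - 11}{-7 - 9} = - 2322 \frac{1}{-16} \left(- \frac{23}{2}\right) = - 2322 \left(\left(- \frac{1}{16}\right) \left(- \frac{23}{2}\right)\right) = \left(-2322\right) \frac{23}{32} = - \frac{26703}{16}$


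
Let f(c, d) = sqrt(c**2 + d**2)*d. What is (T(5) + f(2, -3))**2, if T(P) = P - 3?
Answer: 121 - 12*sqrt(13) ≈ 77.733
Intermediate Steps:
f(c, d) = d*sqrt(c**2 + d**2)
T(P) = -3 + P
(T(5) + f(2, -3))**2 = ((-3 + 5) - 3*sqrt(2**2 + (-3)**2))**2 = (2 - 3*sqrt(4 + 9))**2 = (2 - 3*sqrt(13))**2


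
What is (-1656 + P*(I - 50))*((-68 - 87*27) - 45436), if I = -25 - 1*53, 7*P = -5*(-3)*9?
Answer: 1381611816/7 ≈ 1.9737e+8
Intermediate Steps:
P = 135/7 (P = (-5*(-3)*9)/7 = (15*9)/7 = (1/7)*135 = 135/7 ≈ 19.286)
I = -78 (I = -25 - 53 = -78)
(-1656 + P*(I - 50))*((-68 - 87*27) - 45436) = (-1656 + 135*(-78 - 50)/7)*((-68 - 87*27) - 45436) = (-1656 + (135/7)*(-128))*((-68 - 2349) - 45436) = (-1656 - 17280/7)*(-2417 - 45436) = -28872/7*(-47853) = 1381611816/7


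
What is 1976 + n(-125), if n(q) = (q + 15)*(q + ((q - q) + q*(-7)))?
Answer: -80524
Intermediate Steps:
n(q) = -6*q*(15 + q) (n(q) = (15 + q)*(q + (0 - 7*q)) = (15 + q)*(q - 7*q) = (15 + q)*(-6*q) = -6*q*(15 + q))
1976 + n(-125) = 1976 - 6*(-125)*(15 - 125) = 1976 - 6*(-125)*(-110) = 1976 - 82500 = -80524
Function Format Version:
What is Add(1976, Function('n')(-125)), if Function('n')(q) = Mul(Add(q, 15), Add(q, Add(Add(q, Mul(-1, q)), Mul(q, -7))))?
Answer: -80524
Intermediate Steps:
Function('n')(q) = Mul(-6, q, Add(15, q)) (Function('n')(q) = Mul(Add(15, q), Add(q, Add(0, Mul(-7, q)))) = Mul(Add(15, q), Add(q, Mul(-7, q))) = Mul(Add(15, q), Mul(-6, q)) = Mul(-6, q, Add(15, q)))
Add(1976, Function('n')(-125)) = Add(1976, Mul(-6, -125, Add(15, -125))) = Add(1976, Mul(-6, -125, -110)) = Add(1976, -82500) = -80524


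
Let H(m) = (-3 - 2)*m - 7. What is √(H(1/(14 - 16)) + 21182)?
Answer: √84710/2 ≈ 145.52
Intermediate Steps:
H(m) = -7 - 5*m (H(m) = -5*m - 7 = -7 - 5*m)
√(H(1/(14 - 16)) + 21182) = √((-7 - 5/(14 - 16)) + 21182) = √((-7 - 5/(-2)) + 21182) = √((-7 - 5*(-½)) + 21182) = √((-7 + 5/2) + 21182) = √(-9/2 + 21182) = √(42355/2) = √84710/2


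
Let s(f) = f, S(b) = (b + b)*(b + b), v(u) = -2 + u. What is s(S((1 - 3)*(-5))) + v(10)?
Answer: 408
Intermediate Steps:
S(b) = 4*b² (S(b) = (2*b)*(2*b) = 4*b²)
s(S((1 - 3)*(-5))) + v(10) = 4*((1 - 3)*(-5))² + (-2 + 10) = 4*(-2*(-5))² + 8 = 4*10² + 8 = 4*100 + 8 = 400 + 8 = 408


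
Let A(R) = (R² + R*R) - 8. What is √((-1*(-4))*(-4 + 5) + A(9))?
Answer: √158 ≈ 12.570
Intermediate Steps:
A(R) = -8 + 2*R² (A(R) = (R² + R²) - 8 = 2*R² - 8 = -8 + 2*R²)
√((-1*(-4))*(-4 + 5) + A(9)) = √((-1*(-4))*(-4 + 5) + (-8 + 2*9²)) = √(4*1 + (-8 + 2*81)) = √(4 + (-8 + 162)) = √(4 + 154) = √158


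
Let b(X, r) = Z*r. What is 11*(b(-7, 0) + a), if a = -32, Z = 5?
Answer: -352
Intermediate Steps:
b(X, r) = 5*r
11*(b(-7, 0) + a) = 11*(5*0 - 32) = 11*(0 - 32) = 11*(-32) = -352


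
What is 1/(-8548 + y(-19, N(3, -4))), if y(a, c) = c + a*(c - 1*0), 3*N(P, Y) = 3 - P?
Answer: -1/8548 ≈ -0.00011699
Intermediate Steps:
N(P, Y) = 1 - P/3 (N(P, Y) = (3 - P)/3 = 1 - P/3)
y(a, c) = c + a*c (y(a, c) = c + a*(c + 0) = c + a*c)
1/(-8548 + y(-19, N(3, -4))) = 1/(-8548 + (1 - 1/3*3)*(1 - 19)) = 1/(-8548 + (1 - 1)*(-18)) = 1/(-8548 + 0*(-18)) = 1/(-8548 + 0) = 1/(-8548) = -1/8548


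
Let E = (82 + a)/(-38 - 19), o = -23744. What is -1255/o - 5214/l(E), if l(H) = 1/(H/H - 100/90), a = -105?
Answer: 41270837/71232 ≈ 579.39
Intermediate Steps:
E = 23/57 (E = (82 - 105)/(-38 - 19) = -23/(-57) = -23*(-1/57) = 23/57 ≈ 0.40351)
l(H) = -9 (l(H) = 1/(1 - 100*1/90) = 1/(1 - 10/9) = 1/(-⅑) = -9)
-1255/o - 5214/l(E) = -1255/(-23744) - 5214/(-9) = -1255*(-1/23744) - 5214*(-⅑) = 1255/23744 + 1738/3 = 41270837/71232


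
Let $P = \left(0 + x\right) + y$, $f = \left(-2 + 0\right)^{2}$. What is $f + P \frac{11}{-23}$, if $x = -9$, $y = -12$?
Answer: $\frac{323}{23} \approx 14.043$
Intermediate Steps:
$f = 4$ ($f = \left(-2\right)^{2} = 4$)
$P = -21$ ($P = \left(0 - 9\right) - 12 = -9 - 12 = -21$)
$f + P \frac{11}{-23} = 4 - 21 \frac{11}{-23} = 4 - 21 \cdot 11 \left(- \frac{1}{23}\right) = 4 - - \frac{231}{23} = 4 + \frac{231}{23} = \frac{323}{23}$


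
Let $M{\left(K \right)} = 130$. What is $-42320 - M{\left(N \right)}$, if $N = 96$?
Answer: $-42450$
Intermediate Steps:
$-42320 - M{\left(N \right)} = -42320 - 130 = -42450$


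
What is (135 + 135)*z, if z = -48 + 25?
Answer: -6210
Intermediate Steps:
z = -23
(135 + 135)*z = (135 + 135)*(-23) = 270*(-23) = -6210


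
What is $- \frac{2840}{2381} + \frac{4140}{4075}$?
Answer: $- \frac{343132}{1940515} \approx -0.17683$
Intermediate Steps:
$- \frac{2840}{2381} + \frac{4140}{4075} = \left(-2840\right) \frac{1}{2381} + 4140 \cdot \frac{1}{4075} = - \frac{2840}{2381} + \frac{828}{815} = - \frac{343132}{1940515}$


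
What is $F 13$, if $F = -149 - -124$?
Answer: $-325$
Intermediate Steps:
$F = -25$ ($F = -149 + 124 = -25$)
$F 13 = \left(-25\right) 13 = -325$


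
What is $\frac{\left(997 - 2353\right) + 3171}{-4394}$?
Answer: $- \frac{1815}{4394} \approx -0.41306$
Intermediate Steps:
$\frac{\left(997 - 2353\right) + 3171}{-4394} = \left(-1356 + 3171\right) \left(- \frac{1}{4394}\right) = 1815 \left(- \frac{1}{4394}\right) = - \frac{1815}{4394}$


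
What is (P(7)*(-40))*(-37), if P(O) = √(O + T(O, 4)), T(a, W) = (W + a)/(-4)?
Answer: 740*√17 ≈ 3051.1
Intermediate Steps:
T(a, W) = -W/4 - a/4 (T(a, W) = (W + a)*(-¼) = -W/4 - a/4)
P(O) = √(-1 + 3*O/4) (P(O) = √(O + (-¼*4 - O/4)) = √(O + (-1 - O/4)) = √(-1 + 3*O/4))
(P(7)*(-40))*(-37) = ((√(-4 + 3*7)/2)*(-40))*(-37) = ((√(-4 + 21)/2)*(-40))*(-37) = ((√17/2)*(-40))*(-37) = -20*√17*(-37) = 740*√17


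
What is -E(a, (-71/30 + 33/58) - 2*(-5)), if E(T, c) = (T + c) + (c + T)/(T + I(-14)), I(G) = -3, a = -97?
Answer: 1274691/14500 ≈ 87.910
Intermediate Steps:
E(T, c) = T + c + (T + c)/(-3 + T) (E(T, c) = (T + c) + (c + T)/(T - 3) = (T + c) + (T + c)/(-3 + T) = T + c + (T + c)/(-3 + T))
-E(a, (-71/30 + 33/58) - 2*(-5)) = -((-97)**2 - 2*(-97) - 2*((-71/30 + 33/58) - 2*(-5)) - 97*((-71/30 + 33/58) - 2*(-5)))/(-3 - 97) = -(9409 + 194 - 2*((-71*1/30 + 33*(1/58)) - 1*(-10)) - 97*((-71*1/30 + 33*(1/58)) - 1*(-10)))/(-100) = -(-1)*(9409 + 194 - 2*((-71/30 + 33/58) + 10) - 97*((-71/30 + 33/58) + 10))/100 = -(-1)*(9409 + 194 - 2*(-782/435 + 10) - 97*(-782/435 + 10))/100 = -(-1)*(9409 + 194 - 2*3568/435 - 97*3568/435)/100 = -(-1)*(9409 + 194 - 7136/435 - 346096/435)/100 = -(-1)*1274691/(100*145) = -1*(-1274691/14500) = 1274691/14500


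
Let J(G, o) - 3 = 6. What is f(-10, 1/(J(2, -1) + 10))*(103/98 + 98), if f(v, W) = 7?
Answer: 9707/14 ≈ 693.36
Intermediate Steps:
J(G, o) = 9 (J(G, o) = 3 + 6 = 9)
f(-10, 1/(J(2, -1) + 10))*(103/98 + 98) = 7*(103/98 + 98) = 7*(9707/98) = 9707/14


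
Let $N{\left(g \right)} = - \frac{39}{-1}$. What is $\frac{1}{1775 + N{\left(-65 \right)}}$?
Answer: $\frac{1}{1814} \approx 0.00055127$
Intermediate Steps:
$N{\left(g \right)} = 39$ ($N{\left(g \right)} = \left(-39\right) \left(-1\right) = 39$)
$\frac{1}{1775 + N{\left(-65 \right)}} = \frac{1}{1775 + 39} = \frac{1}{1814}$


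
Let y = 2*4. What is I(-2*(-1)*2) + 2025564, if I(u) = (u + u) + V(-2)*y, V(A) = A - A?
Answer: 2025572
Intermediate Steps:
V(A) = 0
y = 8
I(u) = 2*u (I(u) = (u + u) + 0*8 = 2*u + 0 = 2*u)
I(-2*(-1)*2) + 2025564 = 2*(-2*(-1)*2) + 2025564 = 2*(2*2) + 2025564 = 2*4 + 2025564 = 8 + 2025564 = 2025572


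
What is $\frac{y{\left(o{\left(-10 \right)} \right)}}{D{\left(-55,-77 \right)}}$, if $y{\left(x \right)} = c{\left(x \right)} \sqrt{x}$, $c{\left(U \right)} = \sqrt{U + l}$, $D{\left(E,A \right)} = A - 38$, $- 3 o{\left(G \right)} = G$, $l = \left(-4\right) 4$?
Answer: $- \frac{2 i \sqrt{95}}{345} \approx - 0.056503 i$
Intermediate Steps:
$l = -16$
$o{\left(G \right)} = - \frac{G}{3}$
$D{\left(E,A \right)} = -38 + A$
$c{\left(U \right)} = \sqrt{-16 + U}$ ($c{\left(U \right)} = \sqrt{U - 16} = \sqrt{-16 + U}$)
$y{\left(x \right)} = \sqrt{x} \sqrt{-16 + x}$ ($y{\left(x \right)} = \sqrt{-16 + x} \sqrt{x} = \sqrt{x} \sqrt{-16 + x}$)
$\frac{y{\left(o{\left(-10 \right)} \right)}}{D{\left(-55,-77 \right)}} = \frac{\sqrt{\left(- \frac{1}{3}\right) \left(-10\right)} \sqrt{-16 - - \frac{10}{3}}}{-38 - 77} = \frac{\sqrt{\frac{10}{3}} \sqrt{-16 + \frac{10}{3}}}{-115} = \frac{\sqrt{30}}{3} \sqrt{- \frac{38}{3}} \left(- \frac{1}{115}\right) = \frac{\sqrt{30}}{3} \frac{i \sqrt{114}}{3} \left(- \frac{1}{115}\right) = \frac{2 i \sqrt{95}}{3} \left(- \frac{1}{115}\right) = - \frac{2 i \sqrt{95}}{345}$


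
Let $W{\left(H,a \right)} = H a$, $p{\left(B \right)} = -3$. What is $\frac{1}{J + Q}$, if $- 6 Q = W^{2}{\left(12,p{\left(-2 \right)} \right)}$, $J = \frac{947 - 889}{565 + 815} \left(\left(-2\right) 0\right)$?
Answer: $- \frac{1}{216} \approx -0.0046296$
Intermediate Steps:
$J = 0$ ($J = \frac{58}{1380} \cdot 0 = 58 \cdot \frac{1}{1380} \cdot 0 = \frac{29}{690} \cdot 0 = 0$)
$Q = -216$ ($Q = - \frac{\left(12 \left(-3\right)\right)^{2}}{6} = - \frac{\left(-36\right)^{2}}{6} = \left(- \frac{1}{6}\right) 1296 = -216$)
$\frac{1}{J + Q} = \frac{1}{0 - 216} = \frac{1}{-216} = - \frac{1}{216}$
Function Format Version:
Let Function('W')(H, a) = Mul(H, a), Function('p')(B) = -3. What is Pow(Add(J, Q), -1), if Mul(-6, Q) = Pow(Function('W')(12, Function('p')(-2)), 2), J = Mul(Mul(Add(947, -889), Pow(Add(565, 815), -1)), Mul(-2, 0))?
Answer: Rational(-1, 216) ≈ -0.0046296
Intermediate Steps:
J = 0 (J = Mul(Mul(58, Pow(1380, -1)), 0) = Mul(Mul(58, Rational(1, 1380)), 0) = Mul(Rational(29, 690), 0) = 0)
Q = -216 (Q = Mul(Rational(-1, 6), Pow(Mul(12, -3), 2)) = Mul(Rational(-1, 6), Pow(-36, 2)) = Mul(Rational(-1, 6), 1296) = -216)
Pow(Add(J, Q), -1) = Pow(Add(0, -216), -1) = Pow(-216, -1) = Rational(-1, 216)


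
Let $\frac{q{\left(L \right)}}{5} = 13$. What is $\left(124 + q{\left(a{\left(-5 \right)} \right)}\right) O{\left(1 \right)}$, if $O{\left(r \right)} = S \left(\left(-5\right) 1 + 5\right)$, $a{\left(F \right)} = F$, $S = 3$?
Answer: $0$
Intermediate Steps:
$O{\left(r \right)} = 0$ ($O{\left(r \right)} = 3 \left(\left(-5\right) 1 + 5\right) = 3 \left(-5 + 5\right) = 3 \cdot 0 = 0$)
$q{\left(L \right)} = 65$ ($q{\left(L \right)} = 5 \cdot 13 = 65$)
$\left(124 + q{\left(a{\left(-5 \right)} \right)}\right) O{\left(1 \right)} = \left(124 + 65\right) 0 = 189 \cdot 0 = 0$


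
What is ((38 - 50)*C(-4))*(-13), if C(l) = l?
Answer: -624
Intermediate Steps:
((38 - 50)*C(-4))*(-13) = ((38 - 50)*(-4))*(-13) = -12*(-4)*(-13) = 48*(-13) = -624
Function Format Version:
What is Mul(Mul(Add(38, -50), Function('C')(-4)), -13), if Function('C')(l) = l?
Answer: -624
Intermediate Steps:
Mul(Mul(Add(38, -50), Function('C')(-4)), -13) = Mul(Mul(Add(38, -50), -4), -13) = Mul(Mul(-12, -4), -13) = Mul(48, -13) = -624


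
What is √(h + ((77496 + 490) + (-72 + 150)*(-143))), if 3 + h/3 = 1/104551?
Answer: 2*√182609076556819/104551 ≈ 258.50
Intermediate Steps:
h = -940956/104551 (h = -9 + 3/104551 = -940956/104551 ≈ -9.0000)
√(h + ((77496 + 490) + (-72 + 150)*(-143))) = √(-940956/104551 + ((77496 + 490) + (-72 + 150)*(-143))) = √(-940956/104551 + (77986 + 78*(-143))) = √(-940956/104551 + (77986 - 11154)) = √(-940956/104551 + 66832) = √(6986411476/104551) = 2*√182609076556819/104551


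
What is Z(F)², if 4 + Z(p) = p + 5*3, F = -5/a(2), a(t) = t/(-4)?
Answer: 441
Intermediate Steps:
a(t) = -t/4 (a(t) = t*(-¼) = -t/4)
F = 10 (F = -5/((-¼*2)) = -5/(-½) = -5*(-2) = 10)
Z(p) = 11 + p (Z(p) = -4 + (p + 5*3) = -4 + (p + 15) = -4 + (15 + p) = 11 + p)
Z(F)² = (11 + 10)² = 21² = 441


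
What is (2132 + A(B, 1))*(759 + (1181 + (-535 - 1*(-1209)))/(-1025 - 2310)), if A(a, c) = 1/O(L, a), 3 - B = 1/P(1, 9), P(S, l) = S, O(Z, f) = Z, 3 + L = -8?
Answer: 11863438782/7337 ≈ 1.6169e+6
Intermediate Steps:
L = -11 (L = -3 - 8 = -11)
B = 2 (B = 3 - 1/1 = 3 - 1*1 = 3 - 1 = 2)
A(a, c) = -1/11 (A(a, c) = 1/(-11) = -1/11)
(2132 + A(B, 1))*(759 + (1181 + (-535 - 1*(-1209)))/(-1025 - 2310)) = (2132 - 1/11)*(759 + (1181 + (-535 - 1*(-1209)))/(-1025 - 2310)) = 23451*(759 + (1181 + (-535 + 1209))/(-3335))/11 = 23451*(759 + (1181 + 674)*(-1/3335))/11 = 23451*(759 + 1855*(-1/3335))/11 = 23451*(759 - 371/667)/11 = (23451/11)*(505882/667) = 11863438782/7337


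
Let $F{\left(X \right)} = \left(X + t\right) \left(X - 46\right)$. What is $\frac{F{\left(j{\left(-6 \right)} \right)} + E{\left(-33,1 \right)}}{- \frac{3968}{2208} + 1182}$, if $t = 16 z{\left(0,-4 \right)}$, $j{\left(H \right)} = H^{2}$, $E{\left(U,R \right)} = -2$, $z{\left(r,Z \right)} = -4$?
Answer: $\frac{9591}{40717} \approx 0.23555$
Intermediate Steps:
$t = -64$ ($t = 16 \left(-4\right) = -64$)
$F{\left(X \right)} = \left(-64 + X\right) \left(-46 + X\right)$ ($F{\left(X \right)} = \left(X - 64\right) \left(X - 46\right) = \left(-64 + X\right) \left(-46 + X\right)$)
$\frac{F{\left(j{\left(-6 \right)} \right)} + E{\left(-33,1 \right)}}{- \frac{3968}{2208} + 1182} = \frac{\left(2944 + \left(\left(-6\right)^{2}\right)^{2} - 110 \left(-6\right)^{2}\right) - 2}{- \frac{3968}{2208} + 1182} = \frac{\left(2944 + 36^{2} - 3960\right) - 2}{\left(-3968\right) \frac{1}{2208} + 1182} = \frac{\left(2944 + 1296 - 3960\right) - 2}{- \frac{124}{69} + 1182} = \frac{280 - 2}{\frac{81434}{69}} = 278 \cdot \frac{69}{81434} = \frac{9591}{40717}$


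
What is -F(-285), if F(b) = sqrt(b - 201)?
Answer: -9*I*sqrt(6) ≈ -22.045*I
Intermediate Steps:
F(b) = sqrt(-201 + b)
-F(-285) = -sqrt(-201 - 285) = -sqrt(-486) = -9*I*sqrt(6)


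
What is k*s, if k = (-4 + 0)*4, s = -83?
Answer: 1328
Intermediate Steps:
k = -16 (k = -4*4 = -16)
k*s = -16*(-83) = 1328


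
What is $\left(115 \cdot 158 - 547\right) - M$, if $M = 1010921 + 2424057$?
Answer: $-3417355$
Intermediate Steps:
$M = 3434978$
$\left(115 \cdot 158 - 547\right) - M = \left(115 \cdot 158 - 547\right) - 3434978 = \left(18170 - 547\right) - 3434978 = 17623 - 3434978 = -3417355$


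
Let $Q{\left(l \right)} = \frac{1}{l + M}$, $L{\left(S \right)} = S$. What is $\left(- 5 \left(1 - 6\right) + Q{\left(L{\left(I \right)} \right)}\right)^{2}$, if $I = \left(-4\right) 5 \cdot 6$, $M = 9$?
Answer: $\frac{7695076}{12321} \approx 624.55$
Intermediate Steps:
$I = -120$ ($I = \left(-20\right) 6 = -120$)
$Q{\left(l \right)} = \frac{1}{9 + l}$ ($Q{\left(l \right)} = \frac{1}{l + 9} = \frac{1}{9 + l}$)
$\left(- 5 \left(1 - 6\right) + Q{\left(L{\left(I \right)} \right)}\right)^{2} = \left(- 5 \left(1 - 6\right) + \frac{1}{9 - 120}\right)^{2} = \left(- 5 \left(1 - 6\right) + \frac{1}{-111}\right)^{2} = \left(\left(-5\right) \left(-5\right) - \frac{1}{111}\right)^{2} = \left(25 - \frac{1}{111}\right)^{2} = \left(\frac{2774}{111}\right)^{2} = \frac{7695076}{12321}$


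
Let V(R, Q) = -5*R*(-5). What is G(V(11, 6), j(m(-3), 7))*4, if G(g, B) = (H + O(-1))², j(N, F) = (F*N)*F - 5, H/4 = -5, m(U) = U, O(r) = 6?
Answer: 784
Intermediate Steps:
V(R, Q) = 25*R
H = -20 (H = 4*(-5) = -20)
j(N, F) = -5 + N*F² (j(N, F) = N*F² - 5 = -5 + N*F²)
G(g, B) = 196 (G(g, B) = (-20 + 6)² = (-14)² = 196)
G(V(11, 6), j(m(-3), 7))*4 = 196*4 = 784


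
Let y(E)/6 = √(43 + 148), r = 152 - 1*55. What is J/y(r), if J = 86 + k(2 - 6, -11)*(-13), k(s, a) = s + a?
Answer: 281*√191/1146 ≈ 3.3887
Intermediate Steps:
r = 97 (r = 152 - 55 = 97)
y(E) = 6*√191 (y(E) = 6*√(43 + 148) = 6*√191)
k(s, a) = a + s
J = 281 (J = 86 + (-11 + (2 - 6))*(-13) = 86 + (-11 - 4)*(-13) = 86 - 15*(-13) = 86 + 195 = 281)
J/y(r) = 281/((6*√191)) = 281*(√191/1146) = 281*√191/1146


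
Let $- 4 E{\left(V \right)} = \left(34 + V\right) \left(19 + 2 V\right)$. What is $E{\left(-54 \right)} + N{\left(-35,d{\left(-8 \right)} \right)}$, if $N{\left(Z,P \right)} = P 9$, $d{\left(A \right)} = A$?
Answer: $-517$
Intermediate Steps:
$N{\left(Z,P \right)} = 9 P$
$E{\left(V \right)} = - \frac{\left(19 + 2 V\right) \left(34 + V\right)}{4}$ ($E{\left(V \right)} = - \frac{\left(34 + V\right) \left(19 + 2 V\right)}{4} = - \frac{\left(19 + 2 V\right) \left(34 + V\right)}{4}$)
$E{\left(-54 \right)} + N{\left(-35,d{\left(-8 \right)} \right)} = \left(- \frac{323}{2} - - \frac{2349}{2} - \frac{\left(-54\right)^{2}}{2}\right) + 9 \left(-8\right) = \left(- \frac{323}{2} + \frac{2349}{2} - 1458\right) - 72 = -445 - 72 = -517$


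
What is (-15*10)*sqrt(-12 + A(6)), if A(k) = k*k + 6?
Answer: -150*sqrt(30) ≈ -821.58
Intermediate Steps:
A(k) = 6 + k**2 (A(k) = k**2 + 6 = 6 + k**2)
(-15*10)*sqrt(-12 + A(6)) = (-15*10)*sqrt(-12 + (6 + 6**2)) = -150*sqrt(-12 + (6 + 36)) = -150*sqrt(-12 + 42) = -150*sqrt(30)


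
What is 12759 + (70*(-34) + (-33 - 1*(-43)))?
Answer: 10389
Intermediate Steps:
12759 + (70*(-34) + (-33 - 1*(-43))) = 12759 + (-2380 + (-33 + 43)) = 12759 + (-2380 + 10) = 12759 - 2370 = 10389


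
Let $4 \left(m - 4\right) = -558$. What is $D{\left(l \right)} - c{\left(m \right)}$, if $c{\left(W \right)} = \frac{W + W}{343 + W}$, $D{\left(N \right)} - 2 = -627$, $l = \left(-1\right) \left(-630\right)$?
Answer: $- \frac{258833}{415} \approx -623.69$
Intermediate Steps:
$l = 630$
$D{\left(N \right)} = -625$ ($D{\left(N \right)} = 2 - 627 = -625$)
$m = - \frac{271}{2}$ ($m = 4 + \frac{1}{4} \left(-558\right) = 4 - \frac{279}{2} = - \frac{271}{2} \approx -135.5$)
$c{\left(W \right)} = \frac{2 W}{343 + W}$
$D{\left(l \right)} - c{\left(m \right)} = -625 - 2 \left(- \frac{271}{2}\right) \frac{1}{343 - \frac{271}{2}} = -625 - 2 \left(- \frac{271}{2}\right) \frac{1}{\frac{415}{2}} = -625 - 2 \left(- \frac{271}{2}\right) \frac{2}{415} = -625 - - \frac{542}{415} = -625 + \frac{542}{415} = - \frac{258833}{415}$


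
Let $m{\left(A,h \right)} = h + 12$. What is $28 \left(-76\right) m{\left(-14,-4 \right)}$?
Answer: $-17024$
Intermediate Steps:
$m{\left(A,h \right)} = 12 + h$
$28 \left(-76\right) m{\left(-14,-4 \right)} = 28 \left(-76\right) \left(12 - 4\right) = \left(-2128\right) 8 = -17024$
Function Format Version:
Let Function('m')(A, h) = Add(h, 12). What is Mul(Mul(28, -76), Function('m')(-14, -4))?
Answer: -17024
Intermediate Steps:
Function('m')(A, h) = Add(12, h)
Mul(Mul(28, -76), Function('m')(-14, -4)) = Mul(Mul(28, -76), Add(12, -4)) = Mul(-2128, 8) = -17024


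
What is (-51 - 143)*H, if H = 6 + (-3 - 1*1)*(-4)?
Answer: -4268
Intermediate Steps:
H = 22 (H = 6 + (-3 - 1)*(-4) = 6 - 4*(-4) = 6 + 16 = 22)
(-51 - 143)*H = (-51 - 143)*22 = -194*22 = -4268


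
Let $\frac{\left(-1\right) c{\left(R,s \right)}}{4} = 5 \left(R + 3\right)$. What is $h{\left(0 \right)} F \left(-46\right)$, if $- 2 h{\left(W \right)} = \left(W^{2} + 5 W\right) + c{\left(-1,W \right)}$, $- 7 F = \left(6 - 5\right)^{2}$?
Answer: $\frac{920}{7} \approx 131.43$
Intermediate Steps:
$c{\left(R,s \right)} = -60 - 20 R$ ($c{\left(R,s \right)} = - 4 \cdot 5 \left(R + 3\right) = - 4 \cdot 5 \left(3 + R\right) = - 4 \left(15 + 5 R\right) = -60 - 20 R$)
$F = - \frac{1}{7}$ ($F = - \frac{\left(6 - 5\right)^{2}}{7} = - \frac{1^{2}}{7} = \left(- \frac{1}{7}\right) 1 = - \frac{1}{7} \approx -0.14286$)
$h{\left(W \right)} = 20 - \frac{5 W}{2} - \frac{W^{2}}{2}$ ($h{\left(W \right)} = - \frac{\left(W^{2} + 5 W\right) - 40}{2} = - \frac{-40 + W^{2} + 5 W}{2} = 20 - \frac{5 W}{2} - \frac{W^{2}}{2}$)
$h{\left(0 \right)} F \left(-46\right) = \left(20 - 0 - \frac{0^{2}}{2}\right) \left(- \frac{1}{7}\right) \left(-46\right) = \left(20 + 0 - 0\right) \left(- \frac{1}{7}\right) \left(-46\right) = \left(20 + 0 + 0\right) \left(- \frac{1}{7}\right) \left(-46\right) = 20 \left(- \frac{1}{7}\right) \left(-46\right) = \left(- \frac{20}{7}\right) \left(-46\right) = \frac{920}{7}$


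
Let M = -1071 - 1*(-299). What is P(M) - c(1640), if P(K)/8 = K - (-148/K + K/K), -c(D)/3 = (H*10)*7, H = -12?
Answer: -1680168/193 ≈ -8705.5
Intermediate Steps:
c(D) = 2520 (c(D) = -3*(-12*10)*7 = -(-360)*7 = -3*(-840) = 2520)
M = -772 (M = -1071 + 299 = -772)
P(K) = -8 + 8*K + 1184/K (P(K) = 8*(K - (-148/K + K/K)) = 8*(K - (-148/K + 1)) = 8*(K - (1 - 148/K)) = 8*(K + (-1 + 148/K)) = 8*(-1 + K + 148/K) = -8 + 8*K + 1184/K)
P(M) - c(1640) = (-8 + 8*(-772) + 1184/(-772)) - 1*2520 = (-8 - 6176 + 1184*(-1/772)) - 2520 = (-8 - 6176 - 296/193) - 2520 = -1193808/193 - 2520 = -1680168/193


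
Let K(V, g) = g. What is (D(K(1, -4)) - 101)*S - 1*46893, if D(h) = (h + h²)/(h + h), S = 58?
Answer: -52838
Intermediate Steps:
D(h) = (h + h²)/(2*h) (D(h) = (h + h²)/((2*h)) = (h + h²)*(1/(2*h)) = (h + h²)/(2*h))
(D(K(1, -4)) - 101)*S - 1*46893 = ((½ + (½)*(-4)) - 101)*58 - 1*46893 = ((½ - 2) - 101)*58 - 46893 = (-3/2 - 101)*58 - 46893 = -205/2*58 - 46893 = -5945 - 46893 = -52838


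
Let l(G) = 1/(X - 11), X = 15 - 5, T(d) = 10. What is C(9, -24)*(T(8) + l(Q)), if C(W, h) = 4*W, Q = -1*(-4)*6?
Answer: 324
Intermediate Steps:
Q = 24 (Q = 4*6 = 24)
X = 10
l(G) = -1 (l(G) = 1/(10 - 11) = 1/(-1) = -1)
C(9, -24)*(T(8) + l(Q)) = (4*9)*(10 - 1) = 36*9 = 324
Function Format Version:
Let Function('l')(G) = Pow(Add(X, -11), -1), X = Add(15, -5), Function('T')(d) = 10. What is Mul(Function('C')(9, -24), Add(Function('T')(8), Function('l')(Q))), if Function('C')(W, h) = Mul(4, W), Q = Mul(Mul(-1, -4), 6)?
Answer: 324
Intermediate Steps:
Q = 24 (Q = Mul(4, 6) = 24)
X = 10
Function('l')(G) = -1 (Function('l')(G) = Pow(Add(10, -11), -1) = Pow(-1, -1) = -1)
Mul(Function('C')(9, -24), Add(Function('T')(8), Function('l')(Q))) = Mul(Mul(4, 9), Add(10, -1)) = Mul(36, 9) = 324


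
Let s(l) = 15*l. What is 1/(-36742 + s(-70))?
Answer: -1/37792 ≈ -2.6461e-5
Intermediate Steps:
1/(-36742 + s(-70)) = 1/(-36742 + 15*(-70)) = 1/(-36742 - 1050) = 1/(-37792) = -1/37792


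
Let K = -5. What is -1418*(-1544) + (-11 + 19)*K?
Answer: 2189352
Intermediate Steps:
-1418*(-1544) + (-11 + 19)*K = -1418*(-1544) + (-11 + 19)*(-5) = 2189392 + 8*(-5) = 2189392 - 40 = 2189352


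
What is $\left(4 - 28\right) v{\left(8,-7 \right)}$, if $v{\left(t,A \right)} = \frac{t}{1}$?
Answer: $-192$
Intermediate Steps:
$v{\left(t,A \right)} = t$ ($v{\left(t,A \right)} = t 1 = t$)
$\left(4 - 28\right) v{\left(8,-7 \right)} = \left(4 - 28\right) 8 = \left(-24\right) 8 = -192$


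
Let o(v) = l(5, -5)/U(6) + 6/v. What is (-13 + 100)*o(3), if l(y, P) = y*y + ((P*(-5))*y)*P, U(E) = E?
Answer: -8526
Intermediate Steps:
l(y, P) = y² - 5*y*P² (l(y, P) = y² + ((-5*P)*y)*P = y² + (-5*P*y)*P = y² - 5*y*P²)
o(v) = -100 + 6/v (o(v) = (5*(5 - 5*(-5)²))/6 + 6/v = (5*(5 - 5*25))*(⅙) + 6/v = (5*(5 - 125))*(⅙) + 6/v = (5*(-120))*(⅙) + 6/v = -600*⅙ + 6/v = -100 + 6/v)
(-13 + 100)*o(3) = (-13 + 100)*(-100 + 6/3) = 87*(-100 + 6*(⅓)) = 87*(-100 + 2) = 87*(-98) = -8526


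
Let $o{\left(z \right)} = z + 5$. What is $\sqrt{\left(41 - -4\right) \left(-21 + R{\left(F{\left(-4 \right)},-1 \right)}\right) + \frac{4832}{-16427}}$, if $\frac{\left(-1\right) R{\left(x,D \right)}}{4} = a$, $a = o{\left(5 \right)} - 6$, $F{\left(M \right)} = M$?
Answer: $\frac{i \sqrt{449373513049}}{16427} \approx 40.808 i$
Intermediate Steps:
$o{\left(z \right)} = 5 + z$
$a = 4$ ($a = \left(5 + 5\right) - 6 = 10 - 6 = 4$)
$R{\left(x,D \right)} = -16$ ($R{\left(x,D \right)} = \left(-4\right) 4 = -16$)
$\sqrt{\left(41 - -4\right) \left(-21 + R{\left(F{\left(-4 \right)},-1 \right)}\right) + \frac{4832}{-16427}} = \sqrt{\left(41 - -4\right) \left(-21 - 16\right) + \frac{4832}{-16427}} = \sqrt{\left(41 + 4\right) \left(-37\right) + 4832 \left(- \frac{1}{16427}\right)} = \sqrt{45 \left(-37\right) - \frac{4832}{16427}} = \sqrt{-1665 - \frac{4832}{16427}} = \sqrt{- \frac{27355787}{16427}} = \frac{i \sqrt{449373513049}}{16427}$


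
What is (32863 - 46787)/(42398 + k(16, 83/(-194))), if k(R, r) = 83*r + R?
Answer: -2701256/8221427 ≈ -0.32856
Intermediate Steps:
k(R, r) = R + 83*r
(32863 - 46787)/(42398 + k(16, 83/(-194))) = (32863 - 46787)/(42398 + (16 + 83*(83/(-194)))) = -13924/(42398 + (16 + 83*(83*(-1/194)))) = -13924/(42398 + (16 + 83*(-83/194))) = -13924/(42398 + (16 - 6889/194)) = -13924/(42398 - 3785/194) = -13924/8221427/194 = -13924*194/8221427 = -2701256/8221427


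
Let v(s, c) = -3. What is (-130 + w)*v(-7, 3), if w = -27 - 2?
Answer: 477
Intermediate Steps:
w = -29
(-130 + w)*v(-7, 3) = (-130 - 29)*(-3) = -159*(-3) = 477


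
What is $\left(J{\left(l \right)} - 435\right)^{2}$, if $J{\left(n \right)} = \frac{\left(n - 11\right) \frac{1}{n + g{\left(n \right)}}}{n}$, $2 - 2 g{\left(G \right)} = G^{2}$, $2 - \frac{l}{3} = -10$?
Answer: $\frac{91552077841225}{483824016} \approx 1.8923 \cdot 10^{5}$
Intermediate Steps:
$l = 36$ ($l = 6 - -30 = 6 + 30 = 36$)
$g{\left(G \right)} = 1 - \frac{G^{2}}{2}$
$J{\left(n \right)} = \frac{-11 + n}{n \left(1 + n - \frac{n^{2}}{2}\right)}$ ($J{\left(n \right)} = \frac{\left(n - 11\right) \frac{1}{n - \left(-1 + \frac{n^{2}}{2}\right)}}{n} = \frac{\left(-11 + n\right) \frac{1}{1 + n - \frac{n^{2}}{2}}}{n} = \frac{\frac{1}{1 + n - \frac{n^{2}}{2}} \left(-11 + n\right)}{n} = \frac{-11 + n}{n \left(1 + n - \frac{n^{2}}{2}\right)}$)
$\left(J{\left(l \right)} - 435\right)^{2} = \left(\frac{2 \left(-11 + 36\right)}{36 \left(2 - 36^{2} + 2 \cdot 36\right)} - 435\right)^{2} = \left(2 \cdot \frac{1}{36} \frac{1}{2 - 1296 + 72} \cdot 25 - 435\right)^{2} = \left(2 \cdot \frac{1}{36} \frac{1}{-1222} \cdot 25 - 435\right)^{2} = \left(2 \cdot \frac{1}{36} \left(- \frac{1}{1222}\right) 25 - 435\right)^{2} = \left(- \frac{25}{21996} - 435\right)^{2} = \left(- \frac{9568285}{21996}\right)^{2} = \frac{91552077841225}{483824016}$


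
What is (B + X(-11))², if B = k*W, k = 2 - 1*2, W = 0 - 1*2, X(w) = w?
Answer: 121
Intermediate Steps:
W = -2 (W = 0 - 2 = -2)
k = 0 (k = 2 - 2 = 0)
B = 0 (B = 0*(-2) = 0)
(B + X(-11))² = (0 - 11)² = (-11)² = 121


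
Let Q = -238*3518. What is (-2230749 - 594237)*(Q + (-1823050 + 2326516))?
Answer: 943031176548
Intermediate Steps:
Q = -837284
(-2230749 - 594237)*(Q + (-1823050 + 2326516)) = (-2230749 - 594237)*(-837284 + (-1823050 + 2326516)) = -2824986*(-837284 + 503466) = -2824986*(-333818) = 943031176548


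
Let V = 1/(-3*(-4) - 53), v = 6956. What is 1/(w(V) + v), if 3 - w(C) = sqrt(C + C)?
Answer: 285319/1985534923 + I*sqrt(82)/1985534923 ≈ 0.0001437 + 4.5607e-9*I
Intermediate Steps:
V = -1/41 (V = 1/(12 - 53) = 1/(-41) = -1/41 ≈ -0.024390)
w(C) = 3 - sqrt(2)*sqrt(C) (w(C) = 3 - sqrt(C + C) = 3 - sqrt(2*C) = 3 - sqrt(2)*sqrt(C))
1/(w(V) + v) = 1/((3 - sqrt(2)*sqrt(-1/41)) + 6956) = 1/((3 - sqrt(2)*I*sqrt(41)/41) + 6956) = 1/((3 - I*sqrt(82)/41) + 6956) = 1/(6959 - I*sqrt(82)/41)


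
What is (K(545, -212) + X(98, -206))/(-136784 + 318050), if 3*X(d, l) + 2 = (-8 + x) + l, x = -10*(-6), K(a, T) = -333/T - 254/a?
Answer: -5880443/20943473640 ≈ -0.00028078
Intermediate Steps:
x = 60
X(d, l) = 50/3 + l/3 (X(d, l) = -2/3 + ((-8 + 60) + l)/3 = -2/3 + (52 + l)/3 = -2/3 + (52/3 + l/3) = 50/3 + l/3)
(K(545, -212) + X(98, -206))/(-136784 + 318050) = ((-333/(-212) - 254/545) + (50/3 + (1/3)*(-206)))/(-136784 + 318050) = ((-333*(-1/212) - 254*1/545) + (50/3 - 206/3))/181266 = ((333/212 - 254/545) - 52)*(1/181266) = (127637/115540 - 52)*(1/181266) = -5880443/115540*1/181266 = -5880443/20943473640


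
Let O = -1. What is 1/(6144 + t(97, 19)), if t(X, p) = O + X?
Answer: 1/6240 ≈ 0.00016026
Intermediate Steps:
t(X, p) = -1 + X
1/(6144 + t(97, 19)) = 1/(6144 + (-1 + 97)) = 1/(6144 + 96) = 1/6240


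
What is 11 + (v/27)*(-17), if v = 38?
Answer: -349/27 ≈ -12.926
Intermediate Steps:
11 + (v/27)*(-17) = 11 + (38/27)*(-17) = 11 - 646/27 = -349/27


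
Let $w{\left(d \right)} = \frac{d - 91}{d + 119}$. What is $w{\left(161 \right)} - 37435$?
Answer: $- \frac{149739}{4} \approx -37435.0$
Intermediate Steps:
$w{\left(d \right)} = \frac{-91 + d}{119 + d}$
$w{\left(161 \right)} - 37435 = \frac{-91 + 161}{119 + 161} - 37435 = \frac{1}{280} \cdot 70 - 37435 = \frac{1}{4} - 37435 = - \frac{149739}{4}$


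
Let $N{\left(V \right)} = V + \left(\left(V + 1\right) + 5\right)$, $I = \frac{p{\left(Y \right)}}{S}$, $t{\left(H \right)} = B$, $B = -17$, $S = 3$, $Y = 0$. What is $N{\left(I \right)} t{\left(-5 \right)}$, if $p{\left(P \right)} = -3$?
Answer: $-68$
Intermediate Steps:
$t{\left(H \right)} = -17$
$I = -1$ ($I = - \frac{3}{3} = \left(-3\right) \frac{1}{3} = -1$)
$N{\left(V \right)} = 6 + 2 V$ ($N{\left(V \right)} = V + \left(\left(1 + V\right) + 5\right) = V + \left(6 + V\right) = 6 + 2 V$)
$N{\left(I \right)} t{\left(-5 \right)} = \left(6 + 2 \left(-1\right)\right) \left(-17\right) = \left(6 - 2\right) \left(-17\right) = 4 \left(-17\right) = -68$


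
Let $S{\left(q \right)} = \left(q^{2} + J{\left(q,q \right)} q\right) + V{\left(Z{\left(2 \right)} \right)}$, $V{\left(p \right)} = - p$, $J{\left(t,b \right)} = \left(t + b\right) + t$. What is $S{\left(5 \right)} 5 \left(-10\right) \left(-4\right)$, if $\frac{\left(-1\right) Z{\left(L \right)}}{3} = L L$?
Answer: $22400$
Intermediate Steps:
$J{\left(t,b \right)} = b + 2 t$ ($J{\left(t,b \right)} = \left(b + t\right) + t = b + 2 t$)
$Z{\left(L \right)} = - 3 L^{2}$ ($Z{\left(L \right)} = - 3 L L = - 3 L^{2}$)
$S{\left(q \right)} = 12 + 4 q^{2}$ ($S{\left(q \right)} = \left(q^{2} + \left(q + 2 q\right) q\right) - - 3 \cdot 2^{2} = \left(q^{2} + 3 q q\right) - \left(-3\right) 4 = \left(q^{2} + 3 q^{2}\right) - -12 = 4 q^{2} + 12 = 12 + 4 q^{2}$)
$S{\left(5 \right)} 5 \left(-10\right) \left(-4\right) = \left(12 + 4 \cdot 5^{2}\right) 5 \left(-10\right) \left(-4\right) = \left(12 + 4 \cdot 25\right) \left(-50\right) \left(-4\right) = \left(12 + 100\right) \left(-50\right) \left(-4\right) = 112 \left(-50\right) \left(-4\right) = \left(-5600\right) \left(-4\right) = 22400$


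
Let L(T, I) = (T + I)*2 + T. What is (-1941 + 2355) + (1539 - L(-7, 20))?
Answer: 1934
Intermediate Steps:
L(T, I) = 2*I + 3*T (L(T, I) = (I + T)*2 + T = (2*I + 2*T) + T = 2*I + 3*T)
(-1941 + 2355) + (1539 - L(-7, 20)) = (-1941 + 2355) + (1539 - (2*20 + 3*(-7))) = 414 + (1539 - (40 - 21)) = 414 + (1539 - 1*19) = 414 + (1539 - 19) = 414 + 1520 = 1934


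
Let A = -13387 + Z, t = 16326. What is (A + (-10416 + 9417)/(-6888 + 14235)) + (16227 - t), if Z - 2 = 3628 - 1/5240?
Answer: -126481429929/12832760 ≈ -9856.1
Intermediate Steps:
Z = 19021199/5240 (Z = 2 + (3628 - 1/5240) = 2 + 19010719/5240 = 19021199/5240 ≈ 3630.0)
A = -51126681/5240 (A = -13387 + 19021199/5240 = -51126681/5240 ≈ -9757.0)
(A + (-10416 + 9417)/(-6888 + 14235)) + (16227 - t) = (-51126681/5240 + (-10416 + 9417)/(-6888 + 14235)) + (16227 - 1*16326) = (-51126681/5240 - 999/7347) + (16227 - 16326) = (-51126681/5240 - 999*1/7347) - 99 = (-51126681/5240 - 333/2449) - 99 = -125210986689/12832760 - 99 = -126481429929/12832760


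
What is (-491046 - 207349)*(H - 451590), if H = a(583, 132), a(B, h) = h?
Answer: 315296009910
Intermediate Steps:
H = 132
(-491046 - 207349)*(H - 451590) = (-491046 - 207349)*(132 - 451590) = -698395*(-451458) = 315296009910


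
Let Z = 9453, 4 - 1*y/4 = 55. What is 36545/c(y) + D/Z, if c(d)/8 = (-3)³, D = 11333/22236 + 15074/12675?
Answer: -901525552395397/5328491617800 ≈ -169.19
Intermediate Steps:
y = -204 (y = 16 - 4*55 = 16 - 220 = -204)
D = 53203471/31315700 (D = 11333*(1/22236) + 15074*(1/12675) = 11333/22236 + 15074/12675 = 53203471/31315700 ≈ 1.6989)
c(d) = -216 (c(d) = 8*(-3)³ = 8*(-27) = -216)
36545/c(y) + D/Z = 36545/(-216) + (53203471/31315700)/9453 = 36545*(-1/216) + (53203471/31315700)*(1/9453) = -36545/216 + 53203471/296027312100 = -901525552395397/5328491617800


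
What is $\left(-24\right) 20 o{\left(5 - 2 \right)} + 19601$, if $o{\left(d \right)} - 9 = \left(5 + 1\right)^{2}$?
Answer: $-1999$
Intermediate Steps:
$o{\left(d \right)} = 45$ ($o{\left(d \right)} = 9 + \left(5 + 1\right)^{2} = 9 + 6^{2} = 9 + 36 = 45$)
$\left(-24\right) 20 o{\left(5 - 2 \right)} + 19601 = \left(-24\right) 20 \cdot 45 + 19601 = \left(-480\right) 45 + 19601 = -21600 + 19601 = -1999$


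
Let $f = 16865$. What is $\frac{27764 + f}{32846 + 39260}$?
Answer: $\frac{44629}{72106} \approx 0.61894$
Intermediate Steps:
$\frac{27764 + f}{32846 + 39260} = \frac{27764 + 16865}{32846 + 39260} = \frac{44629}{72106}$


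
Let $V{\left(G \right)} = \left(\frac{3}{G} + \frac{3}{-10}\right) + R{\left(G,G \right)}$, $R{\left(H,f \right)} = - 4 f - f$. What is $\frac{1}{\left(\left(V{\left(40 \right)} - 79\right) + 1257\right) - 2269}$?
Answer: $- \frac{40}{51649} \approx -0.00077446$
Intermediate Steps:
$R{\left(H,f \right)} = - 5 f$
$V{\left(G \right)} = - \frac{3}{10} - 5 G + \frac{3}{G}$ ($V{\left(G \right)} = \left(\frac{3}{G} + \frac{3}{-10}\right) - 5 G = \left(\frac{3}{G} + 3 \left(- \frac{1}{10}\right)\right) - 5 G = \left(\frac{3}{G} - \frac{3}{10}\right) - 5 G = \left(- \frac{3}{10} + \frac{3}{G}\right) - 5 G = - \frac{3}{10} - 5 G + \frac{3}{G}$)
$\frac{1}{\left(\left(V{\left(40 \right)} - 79\right) + 1257\right) - 2269} = \frac{1}{\left(\left(\left(- \frac{3}{10} - 200 + \frac{3}{40}\right) - 79\right) + 1257\right) - 2269} = \frac{1}{\left(\left(- \frac{8009}{40} - 79\right) + 1257\right) - 2269} = \frac{1}{\left(- \frac{11169}{40} + 1257\right) - 2269} = \frac{1}{\frac{39111}{40} - 2269} = \frac{1}{- \frac{51649}{40}} = - \frac{40}{51649}$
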